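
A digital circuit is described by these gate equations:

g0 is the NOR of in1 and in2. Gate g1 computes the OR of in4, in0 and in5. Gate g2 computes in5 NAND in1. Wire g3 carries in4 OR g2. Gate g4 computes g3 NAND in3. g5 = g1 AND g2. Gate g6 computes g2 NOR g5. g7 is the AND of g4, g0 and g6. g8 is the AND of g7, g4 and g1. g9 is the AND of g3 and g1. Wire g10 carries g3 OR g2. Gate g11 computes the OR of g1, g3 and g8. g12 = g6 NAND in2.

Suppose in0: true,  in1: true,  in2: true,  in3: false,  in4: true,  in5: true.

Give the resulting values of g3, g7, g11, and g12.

g3 = true, g7 = false, g11 = true, g12 = false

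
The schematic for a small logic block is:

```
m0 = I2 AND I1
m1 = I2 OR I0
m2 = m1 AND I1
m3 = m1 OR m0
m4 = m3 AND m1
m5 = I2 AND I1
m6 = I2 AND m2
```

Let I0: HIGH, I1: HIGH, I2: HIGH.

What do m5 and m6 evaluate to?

m5 = HIGH  m6 = HIGH

m1 = I2 OR I0 = HIGH OR HIGH = HIGH
m2 = m1 AND I1 = HIGH AND HIGH = HIGH
m5 = I2 AND I1 = HIGH AND HIGH = HIGH
m6 = I2 AND m2 = HIGH AND HIGH = HIGH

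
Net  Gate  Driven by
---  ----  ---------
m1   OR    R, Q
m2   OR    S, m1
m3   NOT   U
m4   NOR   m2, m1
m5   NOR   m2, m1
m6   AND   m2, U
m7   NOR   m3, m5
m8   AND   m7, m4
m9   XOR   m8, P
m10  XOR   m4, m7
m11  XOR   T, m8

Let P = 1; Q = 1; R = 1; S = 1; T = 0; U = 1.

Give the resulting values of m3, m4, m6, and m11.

m1 = R OR Q = 1 OR 1 = 1
m2 = S OR m1 = 1 OR 1 = 1
m3 = NOT U = NOT 1 = 0
m4 = m2 NOR m1 = 1 NOR 1 = 0
m5 = m2 NOR m1 = 1 NOR 1 = 0
m6 = m2 AND U = 1 AND 1 = 1
m7 = m3 NOR m5 = 0 NOR 0 = 1
m8 = m7 AND m4 = 1 AND 0 = 0
m11 = T XOR m8 = 0 XOR 0 = 0

m3 = 0, m4 = 0, m6 = 1, m11 = 0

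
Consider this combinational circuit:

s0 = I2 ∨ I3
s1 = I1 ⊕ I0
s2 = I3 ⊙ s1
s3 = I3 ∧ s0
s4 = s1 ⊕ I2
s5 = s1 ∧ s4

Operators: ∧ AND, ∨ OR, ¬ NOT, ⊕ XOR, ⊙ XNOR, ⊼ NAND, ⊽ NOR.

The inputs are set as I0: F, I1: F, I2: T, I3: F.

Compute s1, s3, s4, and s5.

s1 = F, s3 = F, s4 = T, s5 = F

s0 = I2 OR I3 = T OR F = T
s1 = I1 XOR I0 = F XOR F = F
s3 = I3 AND s0 = F AND T = F
s4 = s1 XOR I2 = F XOR T = T
s5 = s1 AND s4 = F AND T = F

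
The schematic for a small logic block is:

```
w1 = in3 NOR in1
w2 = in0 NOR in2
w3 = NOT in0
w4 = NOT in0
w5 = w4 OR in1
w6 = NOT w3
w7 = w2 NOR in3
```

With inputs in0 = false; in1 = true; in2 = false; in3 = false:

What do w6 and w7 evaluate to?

w2 = in0 NOR in2 = false NOR false = true
w3 = NOT in0 = NOT false = true
w6 = NOT w3 = NOT true = false
w7 = w2 NOR in3 = true NOR false = false

w6 = false, w7 = false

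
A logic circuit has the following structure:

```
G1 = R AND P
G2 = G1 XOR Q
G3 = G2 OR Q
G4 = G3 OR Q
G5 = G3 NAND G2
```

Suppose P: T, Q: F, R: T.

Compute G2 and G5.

G2 = T  G5 = F

G1 = R AND P = T AND T = T
G2 = G1 XOR Q = T XOR F = T
G3 = G2 OR Q = T OR F = T
G5 = G3 NAND G2 = T NAND T = F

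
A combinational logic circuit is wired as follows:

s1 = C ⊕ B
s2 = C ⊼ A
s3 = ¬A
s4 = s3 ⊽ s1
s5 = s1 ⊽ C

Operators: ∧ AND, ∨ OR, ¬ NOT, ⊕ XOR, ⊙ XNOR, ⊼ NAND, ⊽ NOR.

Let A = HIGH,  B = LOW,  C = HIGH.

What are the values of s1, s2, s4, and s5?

s1 = HIGH, s2 = LOW, s4 = LOW, s5 = LOW

s1 = C XOR B = HIGH XOR LOW = HIGH
s2 = C NAND A = HIGH NAND HIGH = LOW
s3 = NOT A = NOT HIGH = LOW
s4 = s3 NOR s1 = LOW NOR HIGH = LOW
s5 = s1 NOR C = HIGH NOR HIGH = LOW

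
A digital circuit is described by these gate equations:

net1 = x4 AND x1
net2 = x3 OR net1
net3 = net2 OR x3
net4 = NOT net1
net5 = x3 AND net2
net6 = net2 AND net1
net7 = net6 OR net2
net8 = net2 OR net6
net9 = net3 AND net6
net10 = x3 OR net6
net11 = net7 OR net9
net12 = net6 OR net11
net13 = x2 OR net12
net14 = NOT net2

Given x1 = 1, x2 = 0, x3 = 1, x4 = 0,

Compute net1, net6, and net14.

net1 = 0  net6 = 0  net14 = 0

net1 = x4 AND x1 = 0 AND 1 = 0
net2 = x3 OR net1 = 1 OR 0 = 1
net6 = net2 AND net1 = 1 AND 0 = 0
net14 = NOT net2 = NOT 1 = 0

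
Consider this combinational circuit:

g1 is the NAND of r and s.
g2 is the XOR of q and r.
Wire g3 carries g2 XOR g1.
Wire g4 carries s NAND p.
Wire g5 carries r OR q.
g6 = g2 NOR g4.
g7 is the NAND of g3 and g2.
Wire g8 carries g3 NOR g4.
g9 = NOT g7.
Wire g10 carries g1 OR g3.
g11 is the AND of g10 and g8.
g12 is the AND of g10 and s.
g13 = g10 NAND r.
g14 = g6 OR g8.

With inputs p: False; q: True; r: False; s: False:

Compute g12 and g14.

g1 = r NAND s = False NAND False = True
g2 = q XOR r = True XOR False = True
g3 = g2 XOR g1 = True XOR True = False
g4 = s NAND p = False NAND False = True
g6 = g2 NOR g4 = True NOR True = False
g8 = g3 NOR g4 = False NOR True = False
g10 = g1 OR g3 = True OR False = True
g12 = g10 AND s = True AND False = False
g14 = g6 OR g8 = False OR False = False

g12 = False  g14 = False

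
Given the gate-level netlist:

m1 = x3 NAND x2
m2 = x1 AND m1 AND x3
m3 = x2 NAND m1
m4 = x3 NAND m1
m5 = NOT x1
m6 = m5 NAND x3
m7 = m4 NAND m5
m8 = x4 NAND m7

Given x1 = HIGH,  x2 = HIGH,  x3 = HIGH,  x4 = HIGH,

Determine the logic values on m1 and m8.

m1 = LOW; m8 = LOW

m1 = x3 NAND x2 = HIGH NAND HIGH = LOW
m4 = x3 NAND m1 = HIGH NAND LOW = HIGH
m5 = NOT x1 = NOT HIGH = LOW
m7 = m4 NAND m5 = HIGH NAND LOW = HIGH
m8 = x4 NAND m7 = HIGH NAND HIGH = LOW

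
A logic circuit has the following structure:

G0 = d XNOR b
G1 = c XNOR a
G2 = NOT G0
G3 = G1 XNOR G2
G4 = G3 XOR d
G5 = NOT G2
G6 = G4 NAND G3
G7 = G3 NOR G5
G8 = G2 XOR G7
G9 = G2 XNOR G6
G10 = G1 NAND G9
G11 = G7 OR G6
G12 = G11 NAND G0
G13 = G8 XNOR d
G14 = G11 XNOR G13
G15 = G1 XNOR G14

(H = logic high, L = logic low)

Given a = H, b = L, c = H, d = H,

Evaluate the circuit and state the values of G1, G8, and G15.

G1 = H, G8 = H, G15 = H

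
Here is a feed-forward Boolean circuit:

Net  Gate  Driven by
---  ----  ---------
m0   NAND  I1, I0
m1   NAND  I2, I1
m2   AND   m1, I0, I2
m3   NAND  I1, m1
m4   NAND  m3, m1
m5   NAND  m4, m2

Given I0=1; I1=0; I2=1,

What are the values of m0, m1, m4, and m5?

m0 = 1; m1 = 1; m4 = 0; m5 = 1

m0 = I1 NAND I0 = 0 NAND 1 = 1
m1 = I2 NAND I1 = 1 NAND 0 = 1
m2 = m1 AND I0 AND I2 = 1 AND 1 AND 1 = 1
m3 = I1 NAND m1 = 0 NAND 1 = 1
m4 = m3 NAND m1 = 1 NAND 1 = 0
m5 = m4 NAND m2 = 0 NAND 1 = 1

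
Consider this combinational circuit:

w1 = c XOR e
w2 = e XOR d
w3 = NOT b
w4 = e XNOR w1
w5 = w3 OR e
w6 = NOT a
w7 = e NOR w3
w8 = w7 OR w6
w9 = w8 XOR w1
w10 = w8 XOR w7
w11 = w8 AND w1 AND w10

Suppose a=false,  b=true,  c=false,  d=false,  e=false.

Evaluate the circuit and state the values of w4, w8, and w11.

w4 = true; w8 = true; w11 = false

w1 = c XOR e = false XOR false = false
w3 = NOT b = NOT true = false
w4 = e XNOR w1 = false XNOR false = true
w6 = NOT a = NOT false = true
w7 = e NOR w3 = false NOR false = true
w8 = w7 OR w6 = true OR true = true
w10 = w8 XOR w7 = true XOR true = false
w11 = w8 AND w1 AND w10 = true AND false AND false = false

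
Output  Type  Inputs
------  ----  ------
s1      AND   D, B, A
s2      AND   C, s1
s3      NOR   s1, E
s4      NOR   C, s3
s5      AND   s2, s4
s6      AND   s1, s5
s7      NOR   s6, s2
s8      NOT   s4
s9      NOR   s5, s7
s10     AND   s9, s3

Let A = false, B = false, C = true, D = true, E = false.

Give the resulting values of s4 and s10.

s4 = false, s10 = false

s1 = D AND B AND A = true AND false AND false = false
s2 = C AND s1 = true AND false = false
s3 = s1 NOR E = false NOR false = true
s4 = C NOR s3 = true NOR true = false
s5 = s2 AND s4 = false AND false = false
s6 = s1 AND s5 = false AND false = false
s7 = s6 NOR s2 = false NOR false = true
s9 = s5 NOR s7 = false NOR true = false
s10 = s9 AND s3 = false AND true = false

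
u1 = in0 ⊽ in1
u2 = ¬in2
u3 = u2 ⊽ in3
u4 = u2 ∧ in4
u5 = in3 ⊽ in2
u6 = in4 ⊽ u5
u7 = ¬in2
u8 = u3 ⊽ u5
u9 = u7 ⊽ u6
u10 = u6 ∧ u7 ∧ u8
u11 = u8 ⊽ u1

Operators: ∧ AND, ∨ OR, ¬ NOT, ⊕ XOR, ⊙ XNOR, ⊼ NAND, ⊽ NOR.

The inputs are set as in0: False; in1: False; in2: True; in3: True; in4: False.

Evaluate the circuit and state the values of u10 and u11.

u10 = False; u11 = False

u1 = in0 NOR in1 = False NOR False = True
u2 = NOT in2 = NOT True = False
u3 = u2 NOR in3 = False NOR True = False
u5 = in3 NOR in2 = True NOR True = False
u6 = in4 NOR u5 = False NOR False = True
u7 = NOT in2 = NOT True = False
u8 = u3 NOR u5 = False NOR False = True
u10 = u6 AND u7 AND u8 = True AND False AND True = False
u11 = u8 NOR u1 = True NOR True = False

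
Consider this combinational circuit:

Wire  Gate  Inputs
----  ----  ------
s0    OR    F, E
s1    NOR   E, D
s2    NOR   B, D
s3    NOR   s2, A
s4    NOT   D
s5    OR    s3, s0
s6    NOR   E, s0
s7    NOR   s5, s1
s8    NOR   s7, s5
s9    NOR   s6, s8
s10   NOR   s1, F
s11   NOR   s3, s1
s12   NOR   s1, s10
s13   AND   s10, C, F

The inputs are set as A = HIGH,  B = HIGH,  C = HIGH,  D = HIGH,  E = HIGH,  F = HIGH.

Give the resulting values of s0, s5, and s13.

s0 = HIGH, s5 = HIGH, s13 = LOW

s0 = F OR E = HIGH OR HIGH = HIGH
s1 = E NOR D = HIGH NOR HIGH = LOW
s2 = B NOR D = HIGH NOR HIGH = LOW
s3 = s2 NOR A = LOW NOR HIGH = LOW
s5 = s3 OR s0 = LOW OR HIGH = HIGH
s10 = s1 NOR F = LOW NOR HIGH = LOW
s13 = s10 AND C AND F = LOW AND HIGH AND HIGH = LOW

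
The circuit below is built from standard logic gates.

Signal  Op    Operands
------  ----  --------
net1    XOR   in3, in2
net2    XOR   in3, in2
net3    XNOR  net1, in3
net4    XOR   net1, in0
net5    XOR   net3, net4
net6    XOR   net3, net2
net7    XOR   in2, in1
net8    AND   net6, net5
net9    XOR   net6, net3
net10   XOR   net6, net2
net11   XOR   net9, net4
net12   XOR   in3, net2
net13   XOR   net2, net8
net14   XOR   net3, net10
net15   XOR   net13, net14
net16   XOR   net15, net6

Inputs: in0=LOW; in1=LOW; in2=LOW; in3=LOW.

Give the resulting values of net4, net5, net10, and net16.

net1 = in3 XOR in2 = LOW XOR LOW = LOW
net2 = in3 XOR in2 = LOW XOR LOW = LOW
net3 = net1 XNOR in3 = LOW XNOR LOW = HIGH
net4 = net1 XOR in0 = LOW XOR LOW = LOW
net5 = net3 XOR net4 = HIGH XOR LOW = HIGH
net6 = net3 XOR net2 = HIGH XOR LOW = HIGH
net8 = net6 AND net5 = HIGH AND HIGH = HIGH
net10 = net6 XOR net2 = HIGH XOR LOW = HIGH
net13 = net2 XOR net8 = LOW XOR HIGH = HIGH
net14 = net3 XOR net10 = HIGH XOR HIGH = LOW
net15 = net13 XOR net14 = HIGH XOR LOW = HIGH
net16 = net15 XOR net6 = HIGH XOR HIGH = LOW

net4 = LOW; net5 = HIGH; net10 = HIGH; net16 = LOW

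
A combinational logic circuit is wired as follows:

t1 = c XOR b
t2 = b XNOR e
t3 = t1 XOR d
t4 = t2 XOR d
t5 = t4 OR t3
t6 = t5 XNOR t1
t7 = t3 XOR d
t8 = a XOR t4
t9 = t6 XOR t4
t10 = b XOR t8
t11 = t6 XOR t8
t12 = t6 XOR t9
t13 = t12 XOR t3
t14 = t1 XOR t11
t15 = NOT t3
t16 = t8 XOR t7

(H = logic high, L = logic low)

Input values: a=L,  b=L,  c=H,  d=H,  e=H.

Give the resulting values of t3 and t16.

t1 = c XOR b = H XOR L = H
t2 = b XNOR e = L XNOR H = L
t3 = t1 XOR d = H XOR H = L
t4 = t2 XOR d = L XOR H = H
t7 = t3 XOR d = L XOR H = H
t8 = a XOR t4 = L XOR H = H
t16 = t8 XOR t7 = H XOR H = L

t3 = L; t16 = L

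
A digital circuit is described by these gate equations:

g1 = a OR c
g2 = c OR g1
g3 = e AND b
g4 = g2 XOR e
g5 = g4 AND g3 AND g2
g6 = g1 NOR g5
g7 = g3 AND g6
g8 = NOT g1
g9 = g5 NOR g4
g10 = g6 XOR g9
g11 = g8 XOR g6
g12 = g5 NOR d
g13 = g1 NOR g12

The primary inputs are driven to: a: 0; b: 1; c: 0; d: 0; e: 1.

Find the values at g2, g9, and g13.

g2 = 0, g9 = 0, g13 = 0

g1 = a OR c = 0 OR 0 = 0
g2 = c OR g1 = 0 OR 0 = 0
g3 = e AND b = 1 AND 1 = 1
g4 = g2 XOR e = 0 XOR 1 = 1
g5 = g4 AND g3 AND g2 = 1 AND 1 AND 0 = 0
g9 = g5 NOR g4 = 0 NOR 1 = 0
g12 = g5 NOR d = 0 NOR 0 = 1
g13 = g1 NOR g12 = 0 NOR 1 = 0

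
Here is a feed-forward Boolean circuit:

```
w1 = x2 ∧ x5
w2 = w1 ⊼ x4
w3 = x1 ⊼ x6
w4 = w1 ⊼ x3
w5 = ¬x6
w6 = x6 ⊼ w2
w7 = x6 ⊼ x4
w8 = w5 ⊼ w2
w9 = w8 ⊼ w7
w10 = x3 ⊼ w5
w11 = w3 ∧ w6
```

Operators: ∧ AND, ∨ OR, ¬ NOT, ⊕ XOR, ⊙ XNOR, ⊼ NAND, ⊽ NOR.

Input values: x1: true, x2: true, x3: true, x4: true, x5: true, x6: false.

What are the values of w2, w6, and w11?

w1 = x2 AND x5 = true AND true = true
w2 = w1 NAND x4 = true NAND true = false
w3 = x1 NAND x6 = true NAND false = true
w6 = x6 NAND w2 = false NAND false = true
w11 = w3 AND w6 = true AND true = true

w2 = false, w6 = true, w11 = true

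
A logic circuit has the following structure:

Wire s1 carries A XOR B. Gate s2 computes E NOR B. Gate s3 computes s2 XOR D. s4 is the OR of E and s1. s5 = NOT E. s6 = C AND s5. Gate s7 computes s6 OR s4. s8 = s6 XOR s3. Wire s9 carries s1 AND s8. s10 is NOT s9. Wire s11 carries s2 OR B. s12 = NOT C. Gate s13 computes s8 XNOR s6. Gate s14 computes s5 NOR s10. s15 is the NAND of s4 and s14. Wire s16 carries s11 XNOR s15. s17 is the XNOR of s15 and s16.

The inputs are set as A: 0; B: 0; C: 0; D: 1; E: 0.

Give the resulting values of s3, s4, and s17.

s3 = 0, s4 = 0, s17 = 1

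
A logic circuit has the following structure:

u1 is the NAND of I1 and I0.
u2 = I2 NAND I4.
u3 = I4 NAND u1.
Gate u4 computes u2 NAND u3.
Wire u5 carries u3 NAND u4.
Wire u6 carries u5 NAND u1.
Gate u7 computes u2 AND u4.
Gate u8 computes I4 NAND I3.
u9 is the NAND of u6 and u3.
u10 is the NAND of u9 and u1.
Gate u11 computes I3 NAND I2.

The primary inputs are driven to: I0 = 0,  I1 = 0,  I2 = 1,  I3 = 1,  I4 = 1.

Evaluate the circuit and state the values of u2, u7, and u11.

u1 = I1 NAND I0 = 0 NAND 0 = 1
u2 = I2 NAND I4 = 1 NAND 1 = 0
u3 = I4 NAND u1 = 1 NAND 1 = 0
u4 = u2 NAND u3 = 0 NAND 0 = 1
u7 = u2 AND u4 = 0 AND 1 = 0
u11 = I3 NAND I2 = 1 NAND 1 = 0

u2 = 0, u7 = 0, u11 = 0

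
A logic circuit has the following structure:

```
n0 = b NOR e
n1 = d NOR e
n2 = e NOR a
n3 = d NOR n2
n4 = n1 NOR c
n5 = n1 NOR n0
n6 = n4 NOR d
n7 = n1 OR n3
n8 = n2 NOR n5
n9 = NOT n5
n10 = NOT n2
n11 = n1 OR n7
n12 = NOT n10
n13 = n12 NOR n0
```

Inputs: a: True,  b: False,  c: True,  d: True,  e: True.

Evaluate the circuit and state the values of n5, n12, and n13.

n0 = b NOR e = False NOR True = False
n1 = d NOR e = True NOR True = False
n2 = e NOR a = True NOR True = False
n5 = n1 NOR n0 = False NOR False = True
n10 = NOT n2 = NOT False = True
n12 = NOT n10 = NOT True = False
n13 = n12 NOR n0 = False NOR False = True

n5 = True, n12 = False, n13 = True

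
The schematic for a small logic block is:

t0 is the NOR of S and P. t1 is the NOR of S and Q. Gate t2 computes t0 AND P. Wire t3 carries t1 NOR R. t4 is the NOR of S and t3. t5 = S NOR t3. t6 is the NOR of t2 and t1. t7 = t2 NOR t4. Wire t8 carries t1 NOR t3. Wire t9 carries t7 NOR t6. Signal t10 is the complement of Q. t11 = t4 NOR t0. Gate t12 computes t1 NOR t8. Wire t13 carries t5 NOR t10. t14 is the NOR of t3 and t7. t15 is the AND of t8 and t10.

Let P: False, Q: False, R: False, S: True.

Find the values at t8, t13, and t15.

t1 = S NOR Q = True NOR False = False
t3 = t1 NOR R = False NOR False = True
t5 = S NOR t3 = True NOR True = False
t8 = t1 NOR t3 = False NOR True = False
t10 = NOT Q = NOT False = True
t13 = t5 NOR t10 = False NOR True = False
t15 = t8 AND t10 = False AND True = False

t8 = False  t13 = False  t15 = False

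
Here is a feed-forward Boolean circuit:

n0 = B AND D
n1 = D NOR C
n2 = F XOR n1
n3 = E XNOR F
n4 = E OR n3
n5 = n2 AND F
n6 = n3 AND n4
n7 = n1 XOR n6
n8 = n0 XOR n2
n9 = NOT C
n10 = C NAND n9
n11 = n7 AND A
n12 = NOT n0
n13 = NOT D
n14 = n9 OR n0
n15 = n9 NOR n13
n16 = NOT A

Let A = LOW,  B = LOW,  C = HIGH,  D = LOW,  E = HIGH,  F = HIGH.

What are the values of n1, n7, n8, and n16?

n1 = LOW, n7 = HIGH, n8 = HIGH, n16 = HIGH

n0 = B AND D = LOW AND LOW = LOW
n1 = D NOR C = LOW NOR HIGH = LOW
n2 = F XOR n1 = HIGH XOR LOW = HIGH
n3 = E XNOR F = HIGH XNOR HIGH = HIGH
n4 = E OR n3 = HIGH OR HIGH = HIGH
n6 = n3 AND n4 = HIGH AND HIGH = HIGH
n7 = n1 XOR n6 = LOW XOR HIGH = HIGH
n8 = n0 XOR n2 = LOW XOR HIGH = HIGH
n16 = NOT A = NOT LOW = HIGH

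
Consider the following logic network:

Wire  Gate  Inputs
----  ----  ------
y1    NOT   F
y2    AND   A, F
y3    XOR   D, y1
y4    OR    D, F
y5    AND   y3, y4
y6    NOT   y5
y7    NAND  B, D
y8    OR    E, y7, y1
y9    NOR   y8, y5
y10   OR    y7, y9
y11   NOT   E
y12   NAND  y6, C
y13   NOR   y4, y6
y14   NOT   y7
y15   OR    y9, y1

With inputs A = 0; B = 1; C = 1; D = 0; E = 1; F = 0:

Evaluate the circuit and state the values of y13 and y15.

y13 = 0, y15 = 1

y1 = NOT F = NOT 0 = 1
y3 = D XOR y1 = 0 XOR 1 = 1
y4 = D OR F = 0 OR 0 = 0
y5 = y3 AND y4 = 1 AND 0 = 0
y6 = NOT y5 = NOT 0 = 1
y7 = B NAND D = 1 NAND 0 = 1
y8 = E OR y7 OR y1 = 1 OR 1 OR 1 = 1
y9 = y8 NOR y5 = 1 NOR 0 = 0
y13 = y4 NOR y6 = 0 NOR 1 = 0
y15 = y9 OR y1 = 0 OR 1 = 1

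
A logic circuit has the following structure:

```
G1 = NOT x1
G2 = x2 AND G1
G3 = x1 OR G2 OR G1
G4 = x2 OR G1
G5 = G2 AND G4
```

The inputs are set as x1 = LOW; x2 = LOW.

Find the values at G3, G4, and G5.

G3 = HIGH, G4 = HIGH, G5 = LOW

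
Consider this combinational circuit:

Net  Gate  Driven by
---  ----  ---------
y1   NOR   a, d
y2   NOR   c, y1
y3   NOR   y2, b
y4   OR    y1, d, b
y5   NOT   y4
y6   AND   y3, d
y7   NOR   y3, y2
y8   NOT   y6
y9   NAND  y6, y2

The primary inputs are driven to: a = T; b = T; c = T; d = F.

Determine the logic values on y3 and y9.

y3 = F  y9 = T

y1 = a NOR d = T NOR F = F
y2 = c NOR y1 = T NOR F = F
y3 = y2 NOR b = F NOR T = F
y6 = y3 AND d = F AND F = F
y9 = y6 NAND y2 = F NAND F = T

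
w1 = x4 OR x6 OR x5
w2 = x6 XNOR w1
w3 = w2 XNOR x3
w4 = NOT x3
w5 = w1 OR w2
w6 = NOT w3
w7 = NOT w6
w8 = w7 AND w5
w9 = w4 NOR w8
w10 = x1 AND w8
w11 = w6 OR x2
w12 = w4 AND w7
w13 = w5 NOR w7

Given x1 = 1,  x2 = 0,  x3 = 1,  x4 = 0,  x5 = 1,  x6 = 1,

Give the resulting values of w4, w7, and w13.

w1 = x4 OR x6 OR x5 = 0 OR 1 OR 1 = 1
w2 = x6 XNOR w1 = 1 XNOR 1 = 1
w3 = w2 XNOR x3 = 1 XNOR 1 = 1
w4 = NOT x3 = NOT 1 = 0
w5 = w1 OR w2 = 1 OR 1 = 1
w6 = NOT w3 = NOT 1 = 0
w7 = NOT w6 = NOT 0 = 1
w13 = w5 NOR w7 = 1 NOR 1 = 0

w4 = 0  w7 = 1  w13 = 0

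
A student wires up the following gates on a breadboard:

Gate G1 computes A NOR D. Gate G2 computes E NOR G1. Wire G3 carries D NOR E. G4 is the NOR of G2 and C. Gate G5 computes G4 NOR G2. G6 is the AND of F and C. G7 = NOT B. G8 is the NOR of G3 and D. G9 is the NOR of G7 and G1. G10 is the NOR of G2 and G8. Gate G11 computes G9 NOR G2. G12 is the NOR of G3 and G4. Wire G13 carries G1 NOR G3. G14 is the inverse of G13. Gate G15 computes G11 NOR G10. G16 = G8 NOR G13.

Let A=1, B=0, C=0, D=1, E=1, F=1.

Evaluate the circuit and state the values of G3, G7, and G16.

G3 = 0; G7 = 1; G16 = 0

G1 = A NOR D = 1 NOR 1 = 0
G3 = D NOR E = 1 NOR 1 = 0
G7 = NOT B = NOT 0 = 1
G8 = G3 NOR D = 0 NOR 1 = 0
G13 = G1 NOR G3 = 0 NOR 0 = 1
G16 = G8 NOR G13 = 0 NOR 1 = 0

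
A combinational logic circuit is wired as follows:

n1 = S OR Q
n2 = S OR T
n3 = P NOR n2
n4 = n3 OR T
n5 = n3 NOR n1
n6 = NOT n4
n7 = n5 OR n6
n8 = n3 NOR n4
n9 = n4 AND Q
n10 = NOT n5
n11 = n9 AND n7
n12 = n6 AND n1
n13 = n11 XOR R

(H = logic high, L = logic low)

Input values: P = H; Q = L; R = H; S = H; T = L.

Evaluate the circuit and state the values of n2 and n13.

n2 = H, n13 = H

n1 = S OR Q = H OR L = H
n2 = S OR T = H OR L = H
n3 = P NOR n2 = H NOR H = L
n4 = n3 OR T = L OR L = L
n5 = n3 NOR n1 = L NOR H = L
n6 = NOT n4 = NOT L = H
n7 = n5 OR n6 = L OR H = H
n9 = n4 AND Q = L AND L = L
n11 = n9 AND n7 = L AND H = L
n13 = n11 XOR R = L XOR H = H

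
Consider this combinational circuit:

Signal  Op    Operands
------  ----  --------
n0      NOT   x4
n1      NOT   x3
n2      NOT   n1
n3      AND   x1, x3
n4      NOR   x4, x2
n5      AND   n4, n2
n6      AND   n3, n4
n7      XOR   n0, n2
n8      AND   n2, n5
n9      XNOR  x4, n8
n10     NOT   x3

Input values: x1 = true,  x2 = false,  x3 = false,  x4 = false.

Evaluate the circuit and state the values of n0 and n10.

n0 = true  n10 = true

n0 = NOT x4 = NOT false = true
n10 = NOT x3 = NOT false = true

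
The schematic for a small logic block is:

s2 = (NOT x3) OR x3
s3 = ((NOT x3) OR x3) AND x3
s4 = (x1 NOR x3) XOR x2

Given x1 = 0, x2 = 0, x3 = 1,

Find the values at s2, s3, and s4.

s2 = 1; s3 = 1; s4 = 0

s2 = (NOT 1) OR 1 = 1
s3 = ((NOT 1) OR 1) AND 1 = 1
s4 = (0 NOR 1) XOR 0 = 0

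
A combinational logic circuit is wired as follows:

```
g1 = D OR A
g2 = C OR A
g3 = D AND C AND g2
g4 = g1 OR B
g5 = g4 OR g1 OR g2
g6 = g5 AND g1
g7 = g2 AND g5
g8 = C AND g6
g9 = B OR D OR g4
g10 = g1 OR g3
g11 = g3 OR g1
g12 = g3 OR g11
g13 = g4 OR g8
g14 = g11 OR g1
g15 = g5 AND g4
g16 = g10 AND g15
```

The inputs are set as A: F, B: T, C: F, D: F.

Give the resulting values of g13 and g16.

g13 = T, g16 = F

g1 = D OR A = F OR F = F
g2 = C OR A = F OR F = F
g3 = D AND C AND g2 = F AND F AND F = F
g4 = g1 OR B = F OR T = T
g5 = g4 OR g1 OR g2 = T OR F OR F = T
g6 = g5 AND g1 = T AND F = F
g8 = C AND g6 = F AND F = F
g10 = g1 OR g3 = F OR F = F
g13 = g4 OR g8 = T OR F = T
g15 = g5 AND g4 = T AND T = T
g16 = g10 AND g15 = F AND T = F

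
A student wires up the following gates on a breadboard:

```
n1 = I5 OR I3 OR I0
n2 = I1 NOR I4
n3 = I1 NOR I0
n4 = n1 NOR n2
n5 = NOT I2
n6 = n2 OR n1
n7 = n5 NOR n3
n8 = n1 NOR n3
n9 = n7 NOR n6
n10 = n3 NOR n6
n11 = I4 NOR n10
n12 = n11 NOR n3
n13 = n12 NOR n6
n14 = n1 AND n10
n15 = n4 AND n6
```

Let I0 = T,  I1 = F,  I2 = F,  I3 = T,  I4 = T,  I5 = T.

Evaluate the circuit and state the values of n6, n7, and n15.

n6 = T  n7 = F  n15 = F

n1 = I5 OR I3 OR I0 = T OR T OR T = T
n2 = I1 NOR I4 = F NOR T = F
n3 = I1 NOR I0 = F NOR T = F
n4 = n1 NOR n2 = T NOR F = F
n5 = NOT I2 = NOT F = T
n6 = n2 OR n1 = F OR T = T
n7 = n5 NOR n3 = T NOR F = F
n15 = n4 AND n6 = F AND T = F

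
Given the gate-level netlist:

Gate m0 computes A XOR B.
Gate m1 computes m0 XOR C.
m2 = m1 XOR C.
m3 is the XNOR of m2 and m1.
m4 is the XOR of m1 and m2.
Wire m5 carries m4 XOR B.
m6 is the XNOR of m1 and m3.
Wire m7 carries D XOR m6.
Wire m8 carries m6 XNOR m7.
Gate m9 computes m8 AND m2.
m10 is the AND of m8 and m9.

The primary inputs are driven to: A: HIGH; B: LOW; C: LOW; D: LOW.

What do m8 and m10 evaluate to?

m8 = HIGH; m10 = HIGH

m0 = A XOR B = HIGH XOR LOW = HIGH
m1 = m0 XOR C = HIGH XOR LOW = HIGH
m2 = m1 XOR C = HIGH XOR LOW = HIGH
m3 = m2 XNOR m1 = HIGH XNOR HIGH = HIGH
m6 = m1 XNOR m3 = HIGH XNOR HIGH = HIGH
m7 = D XOR m6 = LOW XOR HIGH = HIGH
m8 = m6 XNOR m7 = HIGH XNOR HIGH = HIGH
m9 = m8 AND m2 = HIGH AND HIGH = HIGH
m10 = m8 AND m9 = HIGH AND HIGH = HIGH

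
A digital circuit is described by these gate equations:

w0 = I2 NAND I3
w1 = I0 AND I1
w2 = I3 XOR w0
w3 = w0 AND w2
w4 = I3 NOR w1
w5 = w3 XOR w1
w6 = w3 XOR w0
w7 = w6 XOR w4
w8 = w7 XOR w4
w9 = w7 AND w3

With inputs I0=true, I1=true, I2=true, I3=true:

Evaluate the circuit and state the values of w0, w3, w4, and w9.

w0 = false, w3 = false, w4 = false, w9 = false

w0 = I2 NAND I3 = true NAND true = false
w1 = I0 AND I1 = true AND true = true
w2 = I3 XOR w0 = true XOR false = true
w3 = w0 AND w2 = false AND true = false
w4 = I3 NOR w1 = true NOR true = false
w6 = w3 XOR w0 = false XOR false = false
w7 = w6 XOR w4 = false XOR false = false
w9 = w7 AND w3 = false AND false = false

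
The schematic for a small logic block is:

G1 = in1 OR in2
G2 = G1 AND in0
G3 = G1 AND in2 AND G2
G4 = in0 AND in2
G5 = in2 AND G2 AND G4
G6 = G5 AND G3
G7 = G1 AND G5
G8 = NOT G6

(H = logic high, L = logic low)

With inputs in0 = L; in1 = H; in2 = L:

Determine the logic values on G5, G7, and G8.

G5 = L, G7 = L, G8 = H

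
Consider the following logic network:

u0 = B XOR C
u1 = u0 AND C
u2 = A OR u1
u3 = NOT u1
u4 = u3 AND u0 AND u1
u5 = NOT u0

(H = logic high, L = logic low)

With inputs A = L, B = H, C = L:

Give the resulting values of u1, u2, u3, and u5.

u1 = L  u2 = L  u3 = H  u5 = L

u0 = B XOR C = H XOR L = H
u1 = u0 AND C = H AND L = L
u2 = A OR u1 = L OR L = L
u3 = NOT u1 = NOT L = H
u5 = NOT u0 = NOT H = L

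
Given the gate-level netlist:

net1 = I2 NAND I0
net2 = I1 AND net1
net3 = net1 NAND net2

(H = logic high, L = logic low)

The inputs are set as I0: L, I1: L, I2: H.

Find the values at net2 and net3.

net1 = I2 NAND I0 = H NAND L = H
net2 = I1 AND net1 = L AND H = L
net3 = net1 NAND net2 = H NAND L = H

net2 = L, net3 = H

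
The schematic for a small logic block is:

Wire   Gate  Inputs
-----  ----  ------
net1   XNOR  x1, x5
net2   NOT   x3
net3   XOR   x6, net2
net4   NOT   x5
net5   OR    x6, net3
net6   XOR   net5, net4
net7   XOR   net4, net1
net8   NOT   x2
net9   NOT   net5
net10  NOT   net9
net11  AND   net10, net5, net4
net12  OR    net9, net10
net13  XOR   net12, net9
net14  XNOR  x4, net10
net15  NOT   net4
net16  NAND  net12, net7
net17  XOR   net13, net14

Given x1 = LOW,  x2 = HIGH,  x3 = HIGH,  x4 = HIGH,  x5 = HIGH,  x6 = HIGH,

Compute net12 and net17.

net2 = NOT x3 = NOT HIGH = LOW
net3 = x6 XOR net2 = HIGH XOR LOW = HIGH
net5 = x6 OR net3 = HIGH OR HIGH = HIGH
net9 = NOT net5 = NOT HIGH = LOW
net10 = NOT net9 = NOT LOW = HIGH
net12 = net9 OR net10 = LOW OR HIGH = HIGH
net13 = net12 XOR net9 = HIGH XOR LOW = HIGH
net14 = x4 XNOR net10 = HIGH XNOR HIGH = HIGH
net17 = net13 XOR net14 = HIGH XOR HIGH = LOW

net12 = HIGH; net17 = LOW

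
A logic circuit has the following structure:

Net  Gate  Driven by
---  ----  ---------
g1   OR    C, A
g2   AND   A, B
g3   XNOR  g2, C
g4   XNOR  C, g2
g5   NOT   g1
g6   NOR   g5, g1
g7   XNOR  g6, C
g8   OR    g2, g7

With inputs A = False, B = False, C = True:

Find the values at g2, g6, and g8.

g2 = False, g6 = False, g8 = False

g1 = C OR A = True OR False = True
g2 = A AND B = False AND False = False
g5 = NOT g1 = NOT True = False
g6 = g5 NOR g1 = False NOR True = False
g7 = g6 XNOR C = False XNOR True = False
g8 = g2 OR g7 = False OR False = False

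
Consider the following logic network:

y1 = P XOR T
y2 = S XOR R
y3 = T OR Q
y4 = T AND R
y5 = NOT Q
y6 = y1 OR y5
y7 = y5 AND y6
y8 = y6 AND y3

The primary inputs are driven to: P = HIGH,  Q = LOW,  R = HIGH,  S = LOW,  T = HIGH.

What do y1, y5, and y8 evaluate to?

y1 = LOW, y5 = HIGH, y8 = HIGH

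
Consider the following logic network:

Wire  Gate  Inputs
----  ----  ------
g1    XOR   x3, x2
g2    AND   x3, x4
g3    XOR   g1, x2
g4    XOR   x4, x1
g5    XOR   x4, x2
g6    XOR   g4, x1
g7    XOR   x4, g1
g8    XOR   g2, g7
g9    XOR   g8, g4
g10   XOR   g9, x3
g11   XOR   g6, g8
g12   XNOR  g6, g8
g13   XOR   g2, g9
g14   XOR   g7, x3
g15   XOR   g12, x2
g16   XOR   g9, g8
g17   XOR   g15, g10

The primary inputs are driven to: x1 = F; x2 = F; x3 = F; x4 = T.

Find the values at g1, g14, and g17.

g1 = F  g14 = T  g17 = T

g1 = x3 XOR x2 = F XOR F = F
g2 = x3 AND x4 = F AND T = F
g4 = x4 XOR x1 = T XOR F = T
g6 = g4 XOR x1 = T XOR F = T
g7 = x4 XOR g1 = T XOR F = T
g8 = g2 XOR g7 = F XOR T = T
g9 = g8 XOR g4 = T XOR T = F
g10 = g9 XOR x3 = F XOR F = F
g12 = g6 XNOR g8 = T XNOR T = T
g14 = g7 XOR x3 = T XOR F = T
g15 = g12 XOR x2 = T XOR F = T
g17 = g15 XOR g10 = T XOR F = T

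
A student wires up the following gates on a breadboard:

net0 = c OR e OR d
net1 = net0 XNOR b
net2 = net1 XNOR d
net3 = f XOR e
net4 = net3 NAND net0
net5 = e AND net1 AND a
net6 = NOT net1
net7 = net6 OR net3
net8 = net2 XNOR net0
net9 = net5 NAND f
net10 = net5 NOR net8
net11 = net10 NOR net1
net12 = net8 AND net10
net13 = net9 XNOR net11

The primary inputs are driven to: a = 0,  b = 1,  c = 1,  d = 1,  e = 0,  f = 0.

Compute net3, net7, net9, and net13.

net0 = c OR e OR d = 1 OR 0 OR 1 = 1
net1 = net0 XNOR b = 1 XNOR 1 = 1
net2 = net1 XNOR d = 1 XNOR 1 = 1
net3 = f XOR e = 0 XOR 0 = 0
net5 = e AND net1 AND a = 0 AND 1 AND 0 = 0
net6 = NOT net1 = NOT 1 = 0
net7 = net6 OR net3 = 0 OR 0 = 0
net8 = net2 XNOR net0 = 1 XNOR 1 = 1
net9 = net5 NAND f = 0 NAND 0 = 1
net10 = net5 NOR net8 = 0 NOR 1 = 0
net11 = net10 NOR net1 = 0 NOR 1 = 0
net13 = net9 XNOR net11 = 1 XNOR 0 = 0

net3 = 0, net7 = 0, net9 = 1, net13 = 0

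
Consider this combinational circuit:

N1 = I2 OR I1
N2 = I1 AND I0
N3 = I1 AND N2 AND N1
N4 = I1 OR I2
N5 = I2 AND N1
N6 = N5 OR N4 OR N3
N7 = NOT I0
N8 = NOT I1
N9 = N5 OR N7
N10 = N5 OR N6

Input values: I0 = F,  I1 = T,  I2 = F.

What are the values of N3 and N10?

N3 = F; N10 = T

N1 = I2 OR I1 = F OR T = T
N2 = I1 AND I0 = T AND F = F
N3 = I1 AND N2 AND N1 = T AND F AND T = F
N4 = I1 OR I2 = T OR F = T
N5 = I2 AND N1 = F AND T = F
N6 = N5 OR N4 OR N3 = F OR T OR F = T
N10 = N5 OR N6 = F OR T = T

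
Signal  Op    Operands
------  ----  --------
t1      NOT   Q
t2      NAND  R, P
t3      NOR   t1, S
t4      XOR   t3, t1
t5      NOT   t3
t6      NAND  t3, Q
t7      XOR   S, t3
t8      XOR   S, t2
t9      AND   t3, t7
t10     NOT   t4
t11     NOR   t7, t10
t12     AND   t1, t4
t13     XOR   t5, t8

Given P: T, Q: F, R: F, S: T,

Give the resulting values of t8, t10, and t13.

t1 = NOT Q = NOT F = T
t2 = R NAND P = F NAND T = T
t3 = t1 NOR S = T NOR T = F
t4 = t3 XOR t1 = F XOR T = T
t5 = NOT t3 = NOT F = T
t8 = S XOR t2 = T XOR T = F
t10 = NOT t4 = NOT T = F
t13 = t5 XOR t8 = T XOR F = T

t8 = F, t10 = F, t13 = T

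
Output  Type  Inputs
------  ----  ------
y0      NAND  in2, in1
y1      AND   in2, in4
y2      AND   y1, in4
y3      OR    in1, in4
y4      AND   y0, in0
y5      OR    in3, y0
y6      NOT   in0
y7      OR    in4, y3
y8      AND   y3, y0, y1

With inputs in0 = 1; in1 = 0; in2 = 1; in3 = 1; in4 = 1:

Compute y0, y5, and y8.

y0 = in2 NAND in1 = 1 NAND 0 = 1
y1 = in2 AND in4 = 1 AND 1 = 1
y3 = in1 OR in4 = 0 OR 1 = 1
y5 = in3 OR y0 = 1 OR 1 = 1
y8 = y3 AND y0 AND y1 = 1 AND 1 AND 1 = 1

y0 = 1, y5 = 1, y8 = 1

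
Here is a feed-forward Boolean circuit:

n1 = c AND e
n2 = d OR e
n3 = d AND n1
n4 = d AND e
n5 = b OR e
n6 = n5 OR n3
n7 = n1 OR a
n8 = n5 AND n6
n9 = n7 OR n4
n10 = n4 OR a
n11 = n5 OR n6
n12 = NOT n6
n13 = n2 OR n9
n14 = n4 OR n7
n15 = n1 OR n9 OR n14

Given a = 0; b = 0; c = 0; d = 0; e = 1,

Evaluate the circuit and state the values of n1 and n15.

n1 = c AND e = 0 AND 1 = 0
n4 = d AND e = 0 AND 1 = 0
n7 = n1 OR a = 0 OR 0 = 0
n9 = n7 OR n4 = 0 OR 0 = 0
n14 = n4 OR n7 = 0 OR 0 = 0
n15 = n1 OR n9 OR n14 = 0 OR 0 OR 0 = 0

n1 = 0; n15 = 0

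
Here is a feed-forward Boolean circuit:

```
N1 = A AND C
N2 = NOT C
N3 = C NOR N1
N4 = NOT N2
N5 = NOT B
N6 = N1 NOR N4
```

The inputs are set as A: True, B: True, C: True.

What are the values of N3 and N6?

N1 = A AND C = True AND True = True
N2 = NOT C = NOT True = False
N3 = C NOR N1 = True NOR True = False
N4 = NOT N2 = NOT False = True
N6 = N1 NOR N4 = True NOR True = False

N3 = False; N6 = False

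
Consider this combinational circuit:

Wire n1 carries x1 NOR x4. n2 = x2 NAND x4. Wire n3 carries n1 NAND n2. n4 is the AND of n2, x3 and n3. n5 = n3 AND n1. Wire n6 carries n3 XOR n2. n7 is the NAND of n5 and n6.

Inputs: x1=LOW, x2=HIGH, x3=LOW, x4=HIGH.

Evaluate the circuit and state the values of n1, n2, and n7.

n1 = x1 NOR x4 = LOW NOR HIGH = LOW
n2 = x2 NAND x4 = HIGH NAND HIGH = LOW
n3 = n1 NAND n2 = LOW NAND LOW = HIGH
n5 = n3 AND n1 = HIGH AND LOW = LOW
n6 = n3 XOR n2 = HIGH XOR LOW = HIGH
n7 = n5 NAND n6 = LOW NAND HIGH = HIGH

n1 = LOW  n2 = LOW  n7 = HIGH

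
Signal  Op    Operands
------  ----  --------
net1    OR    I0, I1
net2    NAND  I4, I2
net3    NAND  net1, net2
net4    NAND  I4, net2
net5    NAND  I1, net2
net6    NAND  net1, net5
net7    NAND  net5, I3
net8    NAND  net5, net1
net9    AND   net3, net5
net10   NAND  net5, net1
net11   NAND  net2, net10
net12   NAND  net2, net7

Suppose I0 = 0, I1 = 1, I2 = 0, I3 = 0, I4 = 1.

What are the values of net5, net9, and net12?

net1 = I0 OR I1 = 0 OR 1 = 1
net2 = I4 NAND I2 = 1 NAND 0 = 1
net3 = net1 NAND net2 = 1 NAND 1 = 0
net5 = I1 NAND net2 = 1 NAND 1 = 0
net7 = net5 NAND I3 = 0 NAND 0 = 1
net9 = net3 AND net5 = 0 AND 0 = 0
net12 = net2 NAND net7 = 1 NAND 1 = 0

net5 = 0  net9 = 0  net12 = 0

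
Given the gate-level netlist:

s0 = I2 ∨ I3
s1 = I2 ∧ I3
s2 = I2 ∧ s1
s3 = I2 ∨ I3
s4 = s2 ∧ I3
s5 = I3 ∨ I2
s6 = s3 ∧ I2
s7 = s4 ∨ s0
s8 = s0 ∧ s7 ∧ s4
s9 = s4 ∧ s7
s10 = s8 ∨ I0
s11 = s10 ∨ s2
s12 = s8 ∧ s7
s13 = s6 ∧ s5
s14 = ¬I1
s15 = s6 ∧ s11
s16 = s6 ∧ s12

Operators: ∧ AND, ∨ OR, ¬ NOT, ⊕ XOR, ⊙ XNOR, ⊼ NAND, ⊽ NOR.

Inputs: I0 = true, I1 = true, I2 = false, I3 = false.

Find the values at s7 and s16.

s0 = I2 OR I3 = false OR false = false
s1 = I2 AND I3 = false AND false = false
s2 = I2 AND s1 = false AND false = false
s3 = I2 OR I3 = false OR false = false
s4 = s2 AND I3 = false AND false = false
s6 = s3 AND I2 = false AND false = false
s7 = s4 OR s0 = false OR false = false
s8 = s0 AND s7 AND s4 = false AND false AND false = false
s12 = s8 AND s7 = false AND false = false
s16 = s6 AND s12 = false AND false = false

s7 = false, s16 = false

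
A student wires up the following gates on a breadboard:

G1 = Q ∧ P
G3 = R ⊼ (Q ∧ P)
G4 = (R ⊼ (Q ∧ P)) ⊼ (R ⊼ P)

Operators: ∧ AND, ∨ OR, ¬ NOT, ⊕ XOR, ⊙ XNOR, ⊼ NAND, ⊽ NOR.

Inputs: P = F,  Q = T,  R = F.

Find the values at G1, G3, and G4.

G1 = F, G3 = T, G4 = F

G1 = T ∧ F = F
G3 = F ⊼ (T ∧ F) = T
G4 = (F ⊼ (T ∧ F)) ⊼ (F ⊼ F) = F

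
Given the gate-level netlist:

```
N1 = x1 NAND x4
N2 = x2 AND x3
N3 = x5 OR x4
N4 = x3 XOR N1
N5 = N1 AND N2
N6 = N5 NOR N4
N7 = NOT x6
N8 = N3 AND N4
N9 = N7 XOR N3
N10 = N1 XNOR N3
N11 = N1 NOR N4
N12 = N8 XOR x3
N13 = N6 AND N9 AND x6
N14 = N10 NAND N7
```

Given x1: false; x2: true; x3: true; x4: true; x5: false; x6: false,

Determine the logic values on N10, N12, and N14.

N1 = x1 NAND x4 = false NAND true = true
N3 = x5 OR x4 = false OR true = true
N4 = x3 XOR N1 = true XOR true = false
N7 = NOT x6 = NOT false = true
N8 = N3 AND N4 = true AND false = false
N10 = N1 XNOR N3 = true XNOR true = true
N12 = N8 XOR x3 = false XOR true = true
N14 = N10 NAND N7 = true NAND true = false

N10 = true; N12 = true; N14 = false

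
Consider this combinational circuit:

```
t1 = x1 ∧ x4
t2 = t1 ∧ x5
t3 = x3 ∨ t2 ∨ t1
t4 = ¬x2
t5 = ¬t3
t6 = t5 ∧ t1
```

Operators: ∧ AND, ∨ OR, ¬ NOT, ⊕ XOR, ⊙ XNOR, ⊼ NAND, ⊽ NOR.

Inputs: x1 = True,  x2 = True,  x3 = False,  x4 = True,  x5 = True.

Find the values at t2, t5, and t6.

t2 = True, t5 = False, t6 = False

t1 = x1 AND x4 = True AND True = True
t2 = t1 AND x5 = True AND True = True
t3 = x3 OR t2 OR t1 = False OR True OR True = True
t5 = NOT t3 = NOT True = False
t6 = t5 AND t1 = False AND True = False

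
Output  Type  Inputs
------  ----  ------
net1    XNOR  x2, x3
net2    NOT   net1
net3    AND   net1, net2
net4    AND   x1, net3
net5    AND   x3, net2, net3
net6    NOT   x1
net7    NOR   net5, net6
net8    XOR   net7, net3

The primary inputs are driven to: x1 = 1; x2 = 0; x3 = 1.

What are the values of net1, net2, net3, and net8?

net1 = x2 XNOR x3 = 0 XNOR 1 = 0
net2 = NOT net1 = NOT 0 = 1
net3 = net1 AND net2 = 0 AND 1 = 0
net5 = x3 AND net2 AND net3 = 1 AND 1 AND 0 = 0
net6 = NOT x1 = NOT 1 = 0
net7 = net5 NOR net6 = 0 NOR 0 = 1
net8 = net7 XOR net3 = 1 XOR 0 = 1

net1 = 0, net2 = 1, net3 = 0, net8 = 1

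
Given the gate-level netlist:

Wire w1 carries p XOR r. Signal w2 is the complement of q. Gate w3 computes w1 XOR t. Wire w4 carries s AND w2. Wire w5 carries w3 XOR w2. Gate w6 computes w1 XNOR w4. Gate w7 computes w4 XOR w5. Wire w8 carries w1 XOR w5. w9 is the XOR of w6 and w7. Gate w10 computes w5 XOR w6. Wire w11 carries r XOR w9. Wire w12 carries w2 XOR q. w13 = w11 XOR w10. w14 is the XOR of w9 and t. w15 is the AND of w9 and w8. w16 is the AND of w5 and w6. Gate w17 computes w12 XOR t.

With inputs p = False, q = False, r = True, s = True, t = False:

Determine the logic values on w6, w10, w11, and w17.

w6 = True; w10 = True; w11 = True; w17 = True

w1 = p XOR r = False XOR True = True
w2 = NOT q = NOT False = True
w3 = w1 XOR t = True XOR False = True
w4 = s AND w2 = True AND True = True
w5 = w3 XOR w2 = True XOR True = False
w6 = w1 XNOR w4 = True XNOR True = True
w7 = w4 XOR w5 = True XOR False = True
w9 = w6 XOR w7 = True XOR True = False
w10 = w5 XOR w6 = False XOR True = True
w11 = r XOR w9 = True XOR False = True
w12 = w2 XOR q = True XOR False = True
w17 = w12 XOR t = True XOR False = True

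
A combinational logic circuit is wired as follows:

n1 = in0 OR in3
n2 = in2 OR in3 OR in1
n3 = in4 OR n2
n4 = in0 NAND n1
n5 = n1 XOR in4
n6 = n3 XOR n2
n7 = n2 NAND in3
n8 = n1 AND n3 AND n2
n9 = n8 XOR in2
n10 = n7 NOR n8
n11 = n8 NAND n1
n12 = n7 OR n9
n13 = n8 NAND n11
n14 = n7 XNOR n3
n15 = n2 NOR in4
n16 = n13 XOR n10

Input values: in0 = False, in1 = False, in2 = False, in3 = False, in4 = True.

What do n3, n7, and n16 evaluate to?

n3 = True, n7 = True, n16 = True

n1 = in0 OR in3 = False OR False = False
n2 = in2 OR in3 OR in1 = False OR False OR False = False
n3 = in4 OR n2 = True OR False = True
n7 = n2 NAND in3 = False NAND False = True
n8 = n1 AND n3 AND n2 = False AND True AND False = False
n10 = n7 NOR n8 = True NOR False = False
n11 = n8 NAND n1 = False NAND False = True
n13 = n8 NAND n11 = False NAND True = True
n16 = n13 XOR n10 = True XOR False = True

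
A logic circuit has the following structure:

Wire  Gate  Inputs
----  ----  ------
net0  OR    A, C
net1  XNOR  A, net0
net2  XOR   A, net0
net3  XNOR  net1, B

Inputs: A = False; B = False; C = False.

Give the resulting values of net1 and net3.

net0 = A OR C = False OR False = False
net1 = A XNOR net0 = False XNOR False = True
net3 = net1 XNOR B = True XNOR False = False

net1 = True, net3 = False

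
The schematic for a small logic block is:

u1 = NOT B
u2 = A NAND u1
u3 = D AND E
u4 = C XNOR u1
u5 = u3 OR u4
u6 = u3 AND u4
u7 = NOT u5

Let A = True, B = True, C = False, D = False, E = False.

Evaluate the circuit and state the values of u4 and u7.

u4 = True; u7 = False

u1 = NOT B = NOT True = False
u3 = D AND E = False AND False = False
u4 = C XNOR u1 = False XNOR False = True
u5 = u3 OR u4 = False OR True = True
u7 = NOT u5 = NOT True = False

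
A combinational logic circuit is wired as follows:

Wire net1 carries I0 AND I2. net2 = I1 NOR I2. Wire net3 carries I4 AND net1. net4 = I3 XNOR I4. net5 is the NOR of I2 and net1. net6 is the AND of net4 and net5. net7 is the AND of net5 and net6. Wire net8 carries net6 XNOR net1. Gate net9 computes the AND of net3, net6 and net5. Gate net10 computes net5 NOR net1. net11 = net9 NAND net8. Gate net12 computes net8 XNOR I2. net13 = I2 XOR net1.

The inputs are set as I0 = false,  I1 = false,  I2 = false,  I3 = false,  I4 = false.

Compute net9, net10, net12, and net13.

net9 = false; net10 = false; net12 = true; net13 = false

net1 = I0 AND I2 = false AND false = false
net3 = I4 AND net1 = false AND false = false
net4 = I3 XNOR I4 = false XNOR false = true
net5 = I2 NOR net1 = false NOR false = true
net6 = net4 AND net5 = true AND true = true
net8 = net6 XNOR net1 = true XNOR false = false
net9 = net3 AND net6 AND net5 = false AND true AND true = false
net10 = net5 NOR net1 = true NOR false = false
net12 = net8 XNOR I2 = false XNOR false = true
net13 = I2 XOR net1 = false XOR false = false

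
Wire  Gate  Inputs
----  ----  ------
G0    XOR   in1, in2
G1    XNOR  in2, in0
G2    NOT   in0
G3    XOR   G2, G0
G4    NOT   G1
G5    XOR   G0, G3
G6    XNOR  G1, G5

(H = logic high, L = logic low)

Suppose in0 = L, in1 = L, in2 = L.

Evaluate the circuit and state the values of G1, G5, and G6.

G1 = H; G5 = H; G6 = H

G0 = in1 XOR in2 = L XOR L = L
G1 = in2 XNOR in0 = L XNOR L = H
G2 = NOT in0 = NOT L = H
G3 = G2 XOR G0 = H XOR L = H
G5 = G0 XOR G3 = L XOR H = H
G6 = G1 XNOR G5 = H XNOR H = H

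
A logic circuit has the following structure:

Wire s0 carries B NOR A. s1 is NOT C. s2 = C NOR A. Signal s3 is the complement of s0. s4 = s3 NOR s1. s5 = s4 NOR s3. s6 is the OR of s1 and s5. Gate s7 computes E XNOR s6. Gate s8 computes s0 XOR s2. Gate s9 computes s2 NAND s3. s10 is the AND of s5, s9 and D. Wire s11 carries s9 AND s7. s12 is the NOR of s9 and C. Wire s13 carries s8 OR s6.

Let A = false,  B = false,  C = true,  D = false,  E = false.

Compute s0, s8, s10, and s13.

s0 = B NOR A = false NOR false = true
s1 = NOT C = NOT true = false
s2 = C NOR A = true NOR false = false
s3 = NOT s0 = NOT true = false
s4 = s3 NOR s1 = false NOR false = true
s5 = s4 NOR s3 = true NOR false = false
s6 = s1 OR s5 = false OR false = false
s8 = s0 XOR s2 = true XOR false = true
s9 = s2 NAND s3 = false NAND false = true
s10 = s5 AND s9 AND D = false AND true AND false = false
s13 = s8 OR s6 = true OR false = true

s0 = true; s8 = true; s10 = false; s13 = true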